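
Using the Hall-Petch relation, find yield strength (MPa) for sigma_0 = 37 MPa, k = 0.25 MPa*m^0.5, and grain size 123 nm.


d = 123 nm = 1.23e-07 m
sqrt(d) = 0.0003507136
Hall-Petch contribution = k / sqrt(d) = 0.25 / 0.0003507136 = 712.8 MPa
sigma = sigma_0 + k/sqrt(d) = 37 + 712.8 = 749.8 MPa

749.8


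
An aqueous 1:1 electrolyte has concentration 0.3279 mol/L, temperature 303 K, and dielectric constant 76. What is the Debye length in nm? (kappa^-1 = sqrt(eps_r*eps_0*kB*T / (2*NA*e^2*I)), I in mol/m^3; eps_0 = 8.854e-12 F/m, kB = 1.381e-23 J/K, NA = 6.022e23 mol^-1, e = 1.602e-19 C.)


Ionic strength I = 0.3279 * 1^2 * 1000 = 327.9 mol/m^3
kappa^-1 = sqrt(76 * 8.854e-12 * 1.381e-23 * 303 / (2 * 6.022e23 * (1.602e-19)^2 * 327.9))
kappa^-1 = 0.527 nm

0.527


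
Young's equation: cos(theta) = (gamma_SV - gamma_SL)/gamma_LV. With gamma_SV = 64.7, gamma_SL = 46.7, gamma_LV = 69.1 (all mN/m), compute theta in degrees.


cos(theta) = (gamma_SV - gamma_SL) / gamma_LV
cos(theta) = (64.7 - 46.7) / 69.1
cos(theta) = 0.260492
theta = arccos(0.260492) = 74.9 degrees

74.9


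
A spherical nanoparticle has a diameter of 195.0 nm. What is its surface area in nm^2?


Radius r = 195.0/2 = 97.5 nm
Surface area SA = 4 * pi * r^2
SA = 4 * pi * (97.5)^2
SA = 119459.06 nm^2

119459.06


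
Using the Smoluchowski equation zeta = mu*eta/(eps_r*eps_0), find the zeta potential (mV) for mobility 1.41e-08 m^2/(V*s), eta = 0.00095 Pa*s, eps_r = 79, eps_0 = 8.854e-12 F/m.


Smoluchowski equation: zeta = mu * eta / (eps_r * eps_0)
zeta = 1.41e-08 * 0.00095 / (79 * 8.854e-12)
zeta = 0.01915 V = 19.15 mV

19.15


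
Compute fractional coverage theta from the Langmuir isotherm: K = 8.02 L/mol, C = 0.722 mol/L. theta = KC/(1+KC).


Langmuir isotherm: theta = K*C / (1 + K*C)
K*C = 8.02 * 0.722 = 5.79044
theta = 5.79044 / (1 + 5.79044) = 5.79044 / 6.79044
theta = 0.8527

0.8527


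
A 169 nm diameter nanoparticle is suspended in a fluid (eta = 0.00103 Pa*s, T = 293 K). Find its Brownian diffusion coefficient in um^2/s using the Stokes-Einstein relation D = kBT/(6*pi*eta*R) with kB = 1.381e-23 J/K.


Radius R = 169/2 = 84.5 nm = 8.45e-08 m
D = kB*T / (6*pi*eta*R)
D = 1.381e-23 * 293 / (6 * pi * 0.00103 * 8.45e-08)
D = 2.46642e-12 m^2/s = 2.466 um^2/s

2.466


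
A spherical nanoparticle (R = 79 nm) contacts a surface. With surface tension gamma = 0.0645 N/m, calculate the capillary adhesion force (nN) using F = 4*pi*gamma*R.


Convert radius: R = 79 nm = 7.9e-08 m
F = 4 * pi * gamma * R
F = 4 * pi * 0.0645 * 7.9e-08
F = 6.40319e-08 N = 64.0319 nN

64.0319


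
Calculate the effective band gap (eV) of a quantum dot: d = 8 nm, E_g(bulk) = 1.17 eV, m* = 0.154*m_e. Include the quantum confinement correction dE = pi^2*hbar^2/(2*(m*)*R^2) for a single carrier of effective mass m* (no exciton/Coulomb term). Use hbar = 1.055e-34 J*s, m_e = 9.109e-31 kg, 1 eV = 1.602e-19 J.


Radius R = 8/2 nm = 4e-09 m
Confinement energy dE = pi^2 * hbar^2 / (2 * m_eff * m_e * R^2)
dE = pi^2 * (1.055e-34)^2 / (2 * 0.154 * 9.109e-31 * (4e-09)^2) J, divided by 1.602e-19 J/eV
dE = 0.1528 eV
Total band gap = E_g(bulk) + dE = 1.17 + 0.1528 = 1.3228 eV

1.3228


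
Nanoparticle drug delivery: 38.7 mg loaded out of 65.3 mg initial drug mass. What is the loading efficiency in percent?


Drug loading efficiency = (drug loaded / drug initial) * 100
DLE = 38.7 / 65.3 * 100
DLE = 0.5926 * 100
DLE = 59.26%

59.26


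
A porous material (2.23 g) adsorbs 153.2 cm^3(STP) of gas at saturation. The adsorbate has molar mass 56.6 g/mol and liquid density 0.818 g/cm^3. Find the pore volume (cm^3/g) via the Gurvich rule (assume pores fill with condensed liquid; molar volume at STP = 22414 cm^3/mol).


Moles adsorbed n = V_ads / 22414 = 153.2 / 22414 = 6.835014e-03 mol
Liquid volume V_liq = n * M / rho_liq = 6.835014e-03 * 56.6 / 0.818 = 0.47294 cm^3
Specific pore volume V_pore = V_liq / m_sample = 0.47294 / 2.23
V_pore = 0.2121 cm^3/g

0.2121


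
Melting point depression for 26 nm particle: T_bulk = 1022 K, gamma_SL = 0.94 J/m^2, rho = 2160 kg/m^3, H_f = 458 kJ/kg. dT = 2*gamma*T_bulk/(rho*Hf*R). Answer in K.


Radius R = 26/2 = 13 nm = 1.3e-08 m
Convert H_f = 458 kJ/kg = 458000 J/kg
dT = 2 * gamma_SL * T_bulk / (rho * H_f * R)
dT = 2 * 0.94 * 1022 / (2160 * 458000 * 1.3e-08)
dT = 149.4 K

149.4


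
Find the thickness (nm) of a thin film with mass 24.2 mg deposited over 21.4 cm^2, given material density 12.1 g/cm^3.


Convert: m = 24.2 mg = 2.4200e-05 kg, A = 21.4 cm^2 = 2.1400e-03 m^2, rho = 12.1 g/cm^3 = 12100 kg/m^3
t = m / (A * rho)
t = 2.4200e-05 / (2.1400e-03 * 12100)
t = 9.3458e-07 m = 934.6 nm

934.6


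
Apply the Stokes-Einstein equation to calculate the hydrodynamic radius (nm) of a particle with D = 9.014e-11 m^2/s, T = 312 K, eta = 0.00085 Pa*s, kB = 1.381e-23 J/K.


Stokes-Einstein: R = kB*T / (6*pi*eta*D)
R = 1.381e-23 * 312 / (6 * pi * 0.00085 * 9.014e-11)
R = 2.98339e-09 m = 2.98 nm

2.98


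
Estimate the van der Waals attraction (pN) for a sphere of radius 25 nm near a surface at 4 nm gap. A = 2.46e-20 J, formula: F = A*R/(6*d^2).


Convert to SI: R = 25 nm = 2.5e-08 m, d = 4 nm = 4e-09 m
F = A * R / (6 * d^2)
F = 2.46e-20 * 2.5e-08 / (6 * (4e-09)^2)
F = 6.40625e-12 N = 6.406 pN

6.406


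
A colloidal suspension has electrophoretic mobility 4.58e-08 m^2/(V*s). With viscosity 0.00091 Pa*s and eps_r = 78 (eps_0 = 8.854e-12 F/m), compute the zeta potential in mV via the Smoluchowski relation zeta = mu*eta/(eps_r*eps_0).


Smoluchowski equation: zeta = mu * eta / (eps_r * eps_0)
zeta = 4.58e-08 * 0.00091 / (78 * 8.854e-12)
zeta = 0.060349 V = 60.35 mV

60.35


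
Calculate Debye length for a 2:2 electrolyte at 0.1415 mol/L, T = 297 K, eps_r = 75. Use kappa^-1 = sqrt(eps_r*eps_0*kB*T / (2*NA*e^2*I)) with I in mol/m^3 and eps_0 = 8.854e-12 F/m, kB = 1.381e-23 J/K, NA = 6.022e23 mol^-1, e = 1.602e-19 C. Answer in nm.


Ionic strength I = 0.1415 * 2^2 * 1000 = 566 mol/m^3
kappa^-1 = sqrt(75 * 8.854e-12 * 1.381e-23 * 297 / (2 * 6.022e23 * (1.602e-19)^2 * 566))
kappa^-1 = 0.395 nm

0.395


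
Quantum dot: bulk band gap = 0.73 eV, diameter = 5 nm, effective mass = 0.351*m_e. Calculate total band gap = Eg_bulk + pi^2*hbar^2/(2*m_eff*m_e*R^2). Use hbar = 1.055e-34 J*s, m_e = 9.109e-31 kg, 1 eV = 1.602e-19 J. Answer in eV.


Radius R = 5/2 nm = 2.5e-09 m
Confinement energy dE = pi^2 * hbar^2 / (2 * m_eff * m_e * R^2)
dE = pi^2 * (1.055e-34)^2 / (2 * 0.351 * 9.109e-31 * (2.5e-09)^2) J, divided by 1.602e-19 J/eV
dE = 0.1716 eV
Total band gap = E_g(bulk) + dE = 0.73 + 0.1716 = 0.9016 eV

0.9016


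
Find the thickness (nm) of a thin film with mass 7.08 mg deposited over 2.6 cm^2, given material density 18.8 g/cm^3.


Convert: m = 7.08 mg = 7.0800e-06 kg, A = 2.6 cm^2 = 2.6000e-04 m^2, rho = 18.8 g/cm^3 = 18800 kg/m^3
t = m / (A * rho)
t = 7.0800e-06 / (2.6000e-04 * 18800)
t = 1.4484e-06 m = 1448.4 nm

1448.4


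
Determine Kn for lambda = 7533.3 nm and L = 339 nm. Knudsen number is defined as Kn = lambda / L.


Knudsen number Kn = lambda / L
Kn = 7533.3 / 339
Kn = 22.2221

22.2221


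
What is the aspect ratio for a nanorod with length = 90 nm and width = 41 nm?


Aspect ratio AR = length / diameter
AR = 90 / 41
AR = 2.2

2.2


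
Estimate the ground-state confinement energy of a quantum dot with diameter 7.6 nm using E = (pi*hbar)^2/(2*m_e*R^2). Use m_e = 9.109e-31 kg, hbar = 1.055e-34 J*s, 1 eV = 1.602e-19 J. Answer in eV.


Radius R = 7.6/2 = 3.8 nm = 3.8e-09 m
E = (pi * 1.055e-34)^2 / (2 * 9.109e-31 * (3.8e-09)^2)
E(J) = 4.17577e-21
E = E(J) / 1.602e-19 = 0.0261 eV

0.0261


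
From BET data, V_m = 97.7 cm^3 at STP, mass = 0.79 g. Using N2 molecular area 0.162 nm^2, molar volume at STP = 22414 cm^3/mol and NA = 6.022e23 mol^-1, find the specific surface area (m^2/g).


Number of moles in monolayer = V_m / 22414 = 97.7 / 22414 = 0.00435888
Number of molecules = moles * NA = 0.00435888 * 6.022e23
SA = molecules * sigma / mass
SA = (97.7 / 22414) * 6.022e23 * 0.162e-18 / 0.79
SA = 538.3 m^2/g

538.3


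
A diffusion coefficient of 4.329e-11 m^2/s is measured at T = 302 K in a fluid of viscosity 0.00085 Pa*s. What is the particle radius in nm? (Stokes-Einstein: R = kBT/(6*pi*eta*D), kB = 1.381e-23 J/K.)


Stokes-Einstein: R = kB*T / (6*pi*eta*D)
R = 1.381e-23 * 302 / (6 * pi * 0.00085 * 4.329e-11)
R = 6.01302e-09 m = 6.01 nm

6.01


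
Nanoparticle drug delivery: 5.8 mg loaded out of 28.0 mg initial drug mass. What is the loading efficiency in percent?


Drug loading efficiency = (drug loaded / drug initial) * 100
DLE = 5.8 / 28.0 * 100
DLE = 0.2071 * 100
DLE = 20.71%

20.71


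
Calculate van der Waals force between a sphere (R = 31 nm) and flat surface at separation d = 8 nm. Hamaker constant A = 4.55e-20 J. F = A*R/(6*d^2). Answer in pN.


Convert to SI: R = 31 nm = 3.1e-08 m, d = 8 nm = 8e-09 m
F = A * R / (6 * d^2)
F = 4.55e-20 * 3.1e-08 / (6 * (8e-09)^2)
F = 3.67318e-12 N = 3.673 pN

3.673


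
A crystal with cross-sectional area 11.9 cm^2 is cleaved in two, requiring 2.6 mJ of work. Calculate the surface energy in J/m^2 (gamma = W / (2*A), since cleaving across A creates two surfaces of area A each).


Convert: A = 11.9 cm^2 = 0.00119 m^2, W = 2.6 mJ = 0.0026 J
Cleaving exposes two faces of area A, so total new surface = 2*A and gamma = W / (2*A)
gamma = 0.0026 / (2 * 0.00119)
gamma = 1.092 J/m^2

1.092


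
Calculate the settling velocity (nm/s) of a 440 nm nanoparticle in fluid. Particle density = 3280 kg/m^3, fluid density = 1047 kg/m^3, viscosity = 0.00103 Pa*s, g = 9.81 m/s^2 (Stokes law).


Radius R = 440/2 nm = 2.2e-07 m
Density difference = 3280 - 1047 = 2233 kg/m^3
v = 2 * R^2 * (rho_p - rho_f) * g / (9 * eta)
v = 2 * (2.2e-07)^2 * 2233 * 9.81 / (9 * 0.00103)
v = 2.28746e-07 m/s = 228.7459 nm/s

228.7459


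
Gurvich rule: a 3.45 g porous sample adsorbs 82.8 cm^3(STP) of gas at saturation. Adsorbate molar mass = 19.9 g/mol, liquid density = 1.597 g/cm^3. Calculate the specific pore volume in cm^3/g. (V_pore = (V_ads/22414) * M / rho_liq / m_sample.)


Moles adsorbed n = V_ads / 22414 = 82.8 / 22414 = 3.694120e-03 mol
Liquid volume V_liq = n * M / rho_liq = 3.694120e-03 * 19.9 / 1.597 = 0.04603 cm^3
Specific pore volume V_pore = V_liq / m_sample = 0.04603 / 3.45
V_pore = 0.0133 cm^3/g

0.0133


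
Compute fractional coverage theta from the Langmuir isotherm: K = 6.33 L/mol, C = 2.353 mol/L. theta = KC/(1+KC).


Langmuir isotherm: theta = K*C / (1 + K*C)
K*C = 6.33 * 2.353 = 14.89449
theta = 14.89449 / (1 + 14.89449) = 14.89449 / 15.89449
theta = 0.9371

0.9371


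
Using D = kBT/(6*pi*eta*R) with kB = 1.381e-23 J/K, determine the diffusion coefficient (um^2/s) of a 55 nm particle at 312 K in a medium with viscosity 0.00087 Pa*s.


Radius R = 55/2 = 27.5 nm = 2.75e-08 m
D = kB*T / (6*pi*eta*R)
D = 1.381e-23 * 312 / (6 * pi * 0.00087 * 2.75e-08)
D = 9.55422e-12 m^2/s = 9.554 um^2/s

9.554


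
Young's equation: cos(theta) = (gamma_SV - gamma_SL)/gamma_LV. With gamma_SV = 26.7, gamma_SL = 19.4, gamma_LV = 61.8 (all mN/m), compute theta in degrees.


cos(theta) = (gamma_SV - gamma_SL) / gamma_LV
cos(theta) = (26.7 - 19.4) / 61.8
cos(theta) = 0.118123
theta = arccos(0.118123) = 83.22 degrees

83.22


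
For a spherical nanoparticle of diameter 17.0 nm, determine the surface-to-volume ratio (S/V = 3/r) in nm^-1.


Radius r = 17.0/2 = 8.5 nm
S/V = 3 / r = 3 / 8.5
S/V = 0.3529 nm^-1

0.3529


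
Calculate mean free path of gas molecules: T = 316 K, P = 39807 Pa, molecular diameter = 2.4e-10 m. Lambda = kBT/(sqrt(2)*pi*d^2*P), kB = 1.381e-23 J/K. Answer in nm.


Mean free path: lambda = kB*T / (sqrt(2) * pi * d^2 * P)
lambda = 1.381e-23 * 316 / (sqrt(2) * pi * (2.4e-10)^2 * 39807)
lambda = 4.28385e-07 m
lambda = 428.38 nm

428.38


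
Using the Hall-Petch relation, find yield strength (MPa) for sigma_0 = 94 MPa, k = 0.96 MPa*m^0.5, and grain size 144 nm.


d = 144 nm = 1.44e-07 m
sqrt(d) = 0.0003794733
Hall-Petch contribution = k / sqrt(d) = 0.96 / 0.0003794733 = 2529.8 MPa
sigma = sigma_0 + k/sqrt(d) = 94 + 2529.8 = 2623.8 MPa

2623.8


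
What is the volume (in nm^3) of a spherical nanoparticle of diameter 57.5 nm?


Radius r = 57.5/2 = 28.75 nm
Volume V = (4/3) * pi * r^3
V = (4/3) * pi * (28.75)^3
V = 99541.04 nm^3

99541.04


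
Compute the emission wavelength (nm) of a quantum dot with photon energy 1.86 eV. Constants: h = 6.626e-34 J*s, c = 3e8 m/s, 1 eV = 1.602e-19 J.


Convert energy: E = 1.86 eV = 1.86 * 1.602e-19 = 2.97972e-19 J
lambda = h*c / E = 6.626e-34 * 3e8 / 2.97972e-19
lambda = 6.6711e-07 m = 667.1 nm

667.1


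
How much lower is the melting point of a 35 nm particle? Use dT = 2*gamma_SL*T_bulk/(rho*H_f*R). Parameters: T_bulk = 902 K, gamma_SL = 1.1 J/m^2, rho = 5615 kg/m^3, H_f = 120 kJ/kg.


Radius R = 35/2 = 17.5 nm = 1.75e-08 m
Convert H_f = 120 kJ/kg = 120000 J/kg
dT = 2 * gamma_SL * T_bulk / (rho * H_f * R)
dT = 2 * 1.1 * 902 / (5615 * 120000 * 1.75e-08)
dT = 168.3 K

168.3


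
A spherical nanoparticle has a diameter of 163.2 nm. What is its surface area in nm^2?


Radius r = 163.2/2 = 81.6 nm
Surface area SA = 4 * pi * r^2
SA = 4 * pi * (81.6)^2
SA = 83673.93 nm^2

83673.93


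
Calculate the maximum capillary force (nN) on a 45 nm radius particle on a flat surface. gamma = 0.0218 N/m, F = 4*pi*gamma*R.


Convert radius: R = 45 nm = 4.5e-08 m
F = 4 * pi * gamma * R
F = 4 * pi * 0.0218 * 4.5e-08
F = 1.23276e-08 N = 12.3276 nN

12.3276


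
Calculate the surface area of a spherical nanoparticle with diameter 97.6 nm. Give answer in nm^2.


Radius r = 97.6/2 = 48.8 nm
Surface area SA = 4 * pi * r^2
SA = 4 * pi * (48.8)^2
SA = 29926.06 nm^2

29926.06


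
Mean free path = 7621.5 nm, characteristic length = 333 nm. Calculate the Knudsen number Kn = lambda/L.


Knudsen number Kn = lambda / L
Kn = 7621.5 / 333
Kn = 22.8874

22.8874


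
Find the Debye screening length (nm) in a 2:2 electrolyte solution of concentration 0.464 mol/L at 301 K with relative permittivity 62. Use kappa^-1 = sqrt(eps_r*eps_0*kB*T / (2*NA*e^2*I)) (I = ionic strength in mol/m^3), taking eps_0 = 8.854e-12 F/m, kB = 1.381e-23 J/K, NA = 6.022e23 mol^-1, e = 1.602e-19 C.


Ionic strength I = 0.464 * 2^2 * 1000 = 1856 mol/m^3
kappa^-1 = sqrt(62 * 8.854e-12 * 1.381e-23 * 301 / (2 * 6.022e23 * (1.602e-19)^2 * 1856))
kappa^-1 = 0.199 nm

0.199


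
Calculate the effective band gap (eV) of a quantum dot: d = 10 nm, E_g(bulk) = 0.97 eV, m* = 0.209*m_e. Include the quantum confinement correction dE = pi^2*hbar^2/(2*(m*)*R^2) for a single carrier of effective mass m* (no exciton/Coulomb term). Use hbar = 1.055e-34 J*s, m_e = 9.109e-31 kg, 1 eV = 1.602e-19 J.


Radius R = 10/2 nm = 5e-09 m
Confinement energy dE = pi^2 * hbar^2 / (2 * m_eff * m_e * R^2)
dE = pi^2 * (1.055e-34)^2 / (2 * 0.209 * 9.109e-31 * (5e-09)^2) J, divided by 1.602e-19 J/eV
dE = 0.072 eV
Total band gap = E_g(bulk) + dE = 0.97 + 0.072 = 1.042 eV

1.042


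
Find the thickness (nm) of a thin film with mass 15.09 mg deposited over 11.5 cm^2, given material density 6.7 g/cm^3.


Convert: m = 15.09 mg = 1.5090e-05 kg, A = 11.5 cm^2 = 1.1500e-03 m^2, rho = 6.7 g/cm^3 = 6700 kg/m^3
t = m / (A * rho)
t = 1.5090e-05 / (1.1500e-03 * 6700)
t = 1.9585e-06 m = 1958.5 nm

1958.5


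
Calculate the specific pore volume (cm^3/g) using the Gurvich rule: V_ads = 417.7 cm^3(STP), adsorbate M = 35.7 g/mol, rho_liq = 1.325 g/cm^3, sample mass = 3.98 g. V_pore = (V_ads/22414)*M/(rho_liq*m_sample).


Moles adsorbed n = V_ads / 22414 = 417.7 / 22414 = 1.863567e-02 mol
Liquid volume V_liq = n * M / rho_liq = 1.863567e-02 * 35.7 / 1.325 = 0.50211 cm^3
Specific pore volume V_pore = V_liq / m_sample = 0.50211 / 3.98
V_pore = 0.1262 cm^3/g

0.1262


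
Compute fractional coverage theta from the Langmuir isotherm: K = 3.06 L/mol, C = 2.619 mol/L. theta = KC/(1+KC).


Langmuir isotherm: theta = K*C / (1 + K*C)
K*C = 3.06 * 2.619 = 8.01414
theta = 8.01414 / (1 + 8.01414) = 8.01414 / 9.01414
theta = 0.8891

0.8891


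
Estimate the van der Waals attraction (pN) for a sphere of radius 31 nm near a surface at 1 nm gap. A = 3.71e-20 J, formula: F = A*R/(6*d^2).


Convert to SI: R = 31 nm = 3.1e-08 m, d = 1 nm = 1e-09 m
F = A * R / (6 * d^2)
F = 3.71e-20 * 3.1e-08 / (6 * (1e-09)^2)
F = 1.91683e-10 N = 191.683 pN

191.683


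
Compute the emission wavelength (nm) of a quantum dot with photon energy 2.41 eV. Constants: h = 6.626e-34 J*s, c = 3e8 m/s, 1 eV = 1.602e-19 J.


Convert energy: E = 2.41 eV = 2.41 * 1.602e-19 = 3.86082e-19 J
lambda = h*c / E = 6.626e-34 * 3e8 / 3.86082e-19
lambda = 5.14865e-07 m = 514.9 nm

514.9


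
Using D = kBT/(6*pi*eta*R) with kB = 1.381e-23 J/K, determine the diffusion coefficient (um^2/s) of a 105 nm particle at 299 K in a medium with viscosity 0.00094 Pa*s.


Radius R = 105/2 = 52.5 nm = 5.25e-08 m
D = kB*T / (6*pi*eta*R)
D = 1.381e-23 * 299 / (6 * pi * 0.00094 * 5.25e-08)
D = 4.43891e-12 m^2/s = 4.439 um^2/s

4.439


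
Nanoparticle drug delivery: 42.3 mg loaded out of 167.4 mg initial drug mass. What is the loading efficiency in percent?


Drug loading efficiency = (drug loaded / drug initial) * 100
DLE = 42.3 / 167.4 * 100
DLE = 0.2527 * 100
DLE = 25.27%

25.27


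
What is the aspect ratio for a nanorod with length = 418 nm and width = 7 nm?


Aspect ratio AR = length / diameter
AR = 418 / 7
AR = 59.71

59.71


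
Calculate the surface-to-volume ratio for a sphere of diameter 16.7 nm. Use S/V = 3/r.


Radius r = 16.7/2 = 8.35 nm
S/V = 3 / r = 3 / 8.35
S/V = 0.3593 nm^-1

0.3593


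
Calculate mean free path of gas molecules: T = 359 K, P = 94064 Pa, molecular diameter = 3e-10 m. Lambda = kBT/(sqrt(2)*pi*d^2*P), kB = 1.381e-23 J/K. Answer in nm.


Mean free path: lambda = kB*T / (sqrt(2) * pi * d^2 * P)
lambda = 1.381e-23 * 359 / (sqrt(2) * pi * (3e-10)^2 * 94064)
lambda = 1.31813e-07 m
lambda = 131.81 nm

131.81


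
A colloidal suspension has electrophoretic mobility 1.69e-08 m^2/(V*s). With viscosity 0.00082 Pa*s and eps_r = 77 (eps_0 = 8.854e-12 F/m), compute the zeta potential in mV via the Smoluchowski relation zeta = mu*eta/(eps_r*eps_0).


Smoluchowski equation: zeta = mu * eta / (eps_r * eps_0)
zeta = 1.69e-08 * 0.00082 / (77 * 8.854e-12)
zeta = 0.020327 V = 20.33 mV

20.33


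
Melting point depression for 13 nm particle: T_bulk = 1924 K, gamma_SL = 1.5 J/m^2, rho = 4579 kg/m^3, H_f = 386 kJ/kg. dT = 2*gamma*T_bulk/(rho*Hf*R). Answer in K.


Radius R = 13/2 = 6.5 nm = 6.5e-09 m
Convert H_f = 386 kJ/kg = 386000 J/kg
dT = 2 * gamma_SL * T_bulk / (rho * H_f * R)
dT = 2 * 1.5 * 1924 / (4579 * 386000 * 6.5e-09)
dT = 502.4 K

502.4


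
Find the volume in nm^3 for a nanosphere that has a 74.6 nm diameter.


Radius r = 74.6/2 = 37.3 nm
Volume V = (4/3) * pi * r^3
V = (4/3) * pi * (37.3)^3
V = 217377.76 nm^3

217377.76


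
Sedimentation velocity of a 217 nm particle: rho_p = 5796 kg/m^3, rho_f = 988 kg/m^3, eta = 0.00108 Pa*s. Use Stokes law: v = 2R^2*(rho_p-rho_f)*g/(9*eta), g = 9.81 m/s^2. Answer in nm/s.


Radius R = 217/2 nm = 1.085e-07 m
Density difference = 5796 - 988 = 4808 kg/m^3
v = 2 * R^2 * (rho_p - rho_f) * g / (9 * eta)
v = 2 * (1.085e-07)^2 * 4808 * 9.81 / (9 * 0.00108)
v = 1.1425e-07 m/s = 114.2501 nm/s

114.2501


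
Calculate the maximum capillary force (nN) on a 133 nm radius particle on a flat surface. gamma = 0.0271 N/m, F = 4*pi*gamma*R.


Convert radius: R = 133 nm = 1.33e-07 m
F = 4 * pi * gamma * R
F = 4 * pi * 0.0271 * 1.33e-07
F = 4.5293e-08 N = 45.293 nN

45.293


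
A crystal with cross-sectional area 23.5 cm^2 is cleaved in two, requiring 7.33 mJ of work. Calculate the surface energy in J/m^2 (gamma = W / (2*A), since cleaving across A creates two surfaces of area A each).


Convert: A = 23.5 cm^2 = 0.00235 m^2, W = 7.33 mJ = 0.00733 J
Cleaving exposes two faces of area A, so total new surface = 2*A and gamma = W / (2*A)
gamma = 0.00733 / (2 * 0.00235)
gamma = 1.56 J/m^2

1.56


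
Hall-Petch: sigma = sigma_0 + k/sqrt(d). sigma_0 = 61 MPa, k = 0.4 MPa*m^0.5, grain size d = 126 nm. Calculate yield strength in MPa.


d = 126 nm = 1.26e-07 m
sqrt(d) = 0.0003549648
Hall-Petch contribution = k / sqrt(d) = 0.4 / 0.0003549648 = 1126.9 MPa
sigma = sigma_0 + k/sqrt(d) = 61 + 1126.9 = 1187.9 MPa

1187.9


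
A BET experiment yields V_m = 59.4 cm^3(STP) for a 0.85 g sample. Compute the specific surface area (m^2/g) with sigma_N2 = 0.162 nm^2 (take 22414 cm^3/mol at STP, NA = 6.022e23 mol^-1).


Number of moles in monolayer = V_m / 22414 = 59.4 / 22414 = 0.00265013
Number of molecules = moles * NA = 0.00265013 * 6.022e23
SA = molecules * sigma / mass
SA = (59.4 / 22414) * 6.022e23 * 0.162e-18 / 0.85
SA = 304.2 m^2/g

304.2


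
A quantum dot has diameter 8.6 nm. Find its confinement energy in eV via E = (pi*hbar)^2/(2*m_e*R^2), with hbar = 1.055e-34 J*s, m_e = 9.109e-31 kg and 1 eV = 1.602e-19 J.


Radius R = 8.6/2 = 4.3 nm = 4.3e-09 m
E = (pi * 1.055e-34)^2 / (2 * 9.109e-31 * (4.3e-09)^2)
E(J) = 3.26112e-21
E = E(J) / 1.602e-19 = 0.0204 eV

0.0204


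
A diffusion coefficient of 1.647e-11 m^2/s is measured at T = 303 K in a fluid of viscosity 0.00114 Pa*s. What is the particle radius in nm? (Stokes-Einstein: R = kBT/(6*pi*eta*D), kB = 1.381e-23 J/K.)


Stokes-Einstein: R = kB*T / (6*pi*eta*D)
R = 1.381e-23 * 303 / (6 * pi * 0.00114 * 1.647e-11)
R = 1.18232e-08 m = 11.82 nm

11.82


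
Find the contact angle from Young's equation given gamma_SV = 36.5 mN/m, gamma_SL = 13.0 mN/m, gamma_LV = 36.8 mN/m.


cos(theta) = (gamma_SV - gamma_SL) / gamma_LV
cos(theta) = (36.5 - 13.0) / 36.8
cos(theta) = 0.638587
theta = arccos(0.638587) = 50.31 degrees

50.31


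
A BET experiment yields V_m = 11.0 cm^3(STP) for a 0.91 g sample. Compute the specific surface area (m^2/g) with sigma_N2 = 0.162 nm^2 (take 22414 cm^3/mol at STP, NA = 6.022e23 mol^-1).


Number of moles in monolayer = V_m / 22414 = 11.0 / 22414 = 0.00049076
Number of molecules = moles * NA = 0.00049076 * 6.022e23
SA = molecules * sigma / mass
SA = (11.0 / 22414) * 6.022e23 * 0.162e-18 / 0.91
SA = 52.6 m^2/g

52.6


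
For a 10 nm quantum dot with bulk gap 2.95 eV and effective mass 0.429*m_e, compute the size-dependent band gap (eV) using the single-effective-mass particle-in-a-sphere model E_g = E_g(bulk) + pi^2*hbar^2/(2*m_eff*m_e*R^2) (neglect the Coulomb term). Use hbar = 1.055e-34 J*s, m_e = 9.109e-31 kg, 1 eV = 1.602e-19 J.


Radius R = 10/2 nm = 5e-09 m
Confinement energy dE = pi^2 * hbar^2 / (2 * m_eff * m_e * R^2)
dE = pi^2 * (1.055e-34)^2 / (2 * 0.429 * 9.109e-31 * (5e-09)^2) J, divided by 1.602e-19 J/eV
dE = 0.0351 eV
Total band gap = E_g(bulk) + dE = 2.95 + 0.0351 = 2.9851 eV

2.9851


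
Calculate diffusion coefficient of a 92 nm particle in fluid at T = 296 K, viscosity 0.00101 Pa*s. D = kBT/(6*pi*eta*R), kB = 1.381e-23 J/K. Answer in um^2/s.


Radius R = 92/2 = 46 nm = 4.6e-08 m
D = kB*T / (6*pi*eta*R)
D = 1.381e-23 * 296 / (6 * pi * 0.00101 * 4.6e-08)
D = 4.66772e-12 m^2/s = 4.668 um^2/s

4.668


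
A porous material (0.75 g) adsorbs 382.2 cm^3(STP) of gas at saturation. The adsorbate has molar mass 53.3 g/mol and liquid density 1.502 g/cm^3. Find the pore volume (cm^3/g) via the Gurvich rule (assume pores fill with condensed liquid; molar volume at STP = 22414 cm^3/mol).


Moles adsorbed n = V_ads / 22414 = 382.2 / 22414 = 1.705184e-02 mol
Liquid volume V_liq = n * M / rho_liq = 1.705184e-02 * 53.3 / 1.502 = 0.60510 cm^3
Specific pore volume V_pore = V_liq / m_sample = 0.60510 / 0.75
V_pore = 0.8068 cm^3/g

0.8068


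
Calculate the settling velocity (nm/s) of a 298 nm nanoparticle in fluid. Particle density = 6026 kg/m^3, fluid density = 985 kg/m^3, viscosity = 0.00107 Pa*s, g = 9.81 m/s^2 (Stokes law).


Radius R = 298/2 nm = 1.49e-07 m
Density difference = 6026 - 985 = 5041 kg/m^3
v = 2 * R^2 * (rho_p - rho_f) * g / (9 * eta)
v = 2 * (1.49e-07)^2 * 5041 * 9.81 / (9 * 0.00107)
v = 2.28014e-07 m/s = 228.0142 nm/s

228.0142


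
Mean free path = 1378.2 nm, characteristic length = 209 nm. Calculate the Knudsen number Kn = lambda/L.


Knudsen number Kn = lambda / L
Kn = 1378.2 / 209
Kn = 6.5943

6.5943


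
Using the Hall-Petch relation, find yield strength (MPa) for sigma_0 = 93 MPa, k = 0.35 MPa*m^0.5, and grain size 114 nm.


d = 114 nm = 1.14e-07 m
sqrt(d) = 0.0003376389
Hall-Petch contribution = k / sqrt(d) = 0.35 / 0.0003376389 = 1036.6 MPa
sigma = sigma_0 + k/sqrt(d) = 93 + 1036.6 = 1129.6 MPa

1129.6


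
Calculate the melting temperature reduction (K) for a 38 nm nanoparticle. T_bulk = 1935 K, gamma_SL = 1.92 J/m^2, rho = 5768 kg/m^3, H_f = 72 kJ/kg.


Radius R = 38/2 = 19 nm = 1.9e-08 m
Convert H_f = 72 kJ/kg = 72000 J/kg
dT = 2 * gamma_SL * T_bulk / (rho * H_f * R)
dT = 2 * 1.92 * 1935 / (5768 * 72000 * 1.9e-08)
dT = 941.7 K

941.7


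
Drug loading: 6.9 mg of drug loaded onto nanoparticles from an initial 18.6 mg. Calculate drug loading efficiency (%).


Drug loading efficiency = (drug loaded / drug initial) * 100
DLE = 6.9 / 18.6 * 100
DLE = 0.371 * 100
DLE = 37.1%

37.1


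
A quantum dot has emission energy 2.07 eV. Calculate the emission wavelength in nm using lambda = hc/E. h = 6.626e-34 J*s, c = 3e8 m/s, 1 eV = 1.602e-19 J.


Convert energy: E = 2.07 eV = 2.07 * 1.602e-19 = 3.31614e-19 J
lambda = h*c / E = 6.626e-34 * 3e8 / 3.31614e-19
lambda = 5.99432e-07 m = 599.4 nm

599.4


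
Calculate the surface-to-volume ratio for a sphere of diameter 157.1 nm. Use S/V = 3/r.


Radius r = 157.1/2 = 78.55 nm
S/V = 3 / r = 3 / 78.55
S/V = 0.0382 nm^-1

0.0382


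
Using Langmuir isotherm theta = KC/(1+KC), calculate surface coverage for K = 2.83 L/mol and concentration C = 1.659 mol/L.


Langmuir isotherm: theta = K*C / (1 + K*C)
K*C = 2.83 * 1.659 = 4.69497
theta = 4.69497 / (1 + 4.69497) = 4.69497 / 5.69497
theta = 0.8244

0.8244


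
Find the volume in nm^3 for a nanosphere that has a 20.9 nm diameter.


Radius r = 20.9/2 = 10.45 nm
Volume V = (4/3) * pi * r^3
V = (4/3) * pi * (10.45)^3
V = 4780.11 nm^3

4780.11


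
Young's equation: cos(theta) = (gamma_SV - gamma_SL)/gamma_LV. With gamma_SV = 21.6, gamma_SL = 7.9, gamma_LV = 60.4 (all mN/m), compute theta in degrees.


cos(theta) = (gamma_SV - gamma_SL) / gamma_LV
cos(theta) = (21.6 - 7.9) / 60.4
cos(theta) = 0.226821
theta = arccos(0.226821) = 76.89 degrees

76.89


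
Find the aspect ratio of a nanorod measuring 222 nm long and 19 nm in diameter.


Aspect ratio AR = length / diameter
AR = 222 / 19
AR = 11.68

11.68


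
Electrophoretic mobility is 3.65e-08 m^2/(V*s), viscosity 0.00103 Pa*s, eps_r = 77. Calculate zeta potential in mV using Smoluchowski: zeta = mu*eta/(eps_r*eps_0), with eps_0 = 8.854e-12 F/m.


Smoluchowski equation: zeta = mu * eta / (eps_r * eps_0)
zeta = 3.65e-08 * 0.00103 / (77 * 8.854e-12)
zeta = 0.055144 V = 55.14 mV

55.14


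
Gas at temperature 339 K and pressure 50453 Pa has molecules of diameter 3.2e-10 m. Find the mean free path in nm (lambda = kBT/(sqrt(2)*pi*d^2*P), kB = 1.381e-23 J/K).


Mean free path: lambda = kB*T / (sqrt(2) * pi * d^2 * P)
lambda = 1.381e-23 * 339 / (sqrt(2) * pi * (3.2e-10)^2 * 50453)
lambda = 2.03958e-07 m
lambda = 203.96 nm

203.96


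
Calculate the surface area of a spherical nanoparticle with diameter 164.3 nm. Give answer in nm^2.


Radius r = 164.3/2 = 82.15 nm
Surface area SA = 4 * pi * r^2
SA = 4 * pi * (82.15)^2
SA = 84805.69 nm^2

84805.69


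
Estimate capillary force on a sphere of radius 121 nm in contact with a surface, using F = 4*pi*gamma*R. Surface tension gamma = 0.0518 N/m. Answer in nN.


Convert radius: R = 121 nm = 1.21e-07 m
F = 4 * pi * gamma * R
F = 4 * pi * 0.0518 * 1.21e-07
F = 7.87635e-08 N = 78.7635 nN

78.7635


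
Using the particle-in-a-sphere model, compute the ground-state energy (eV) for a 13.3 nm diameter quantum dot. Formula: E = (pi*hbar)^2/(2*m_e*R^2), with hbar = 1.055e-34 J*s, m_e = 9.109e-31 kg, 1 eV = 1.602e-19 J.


Radius R = 13.3/2 = 6.65 nm = 6.65e-09 m
E = (pi * 1.055e-34)^2 / (2 * 9.109e-31 * (6.65e-09)^2)
E(J) = 1.36352e-21
E = E(J) / 1.602e-19 = 0.0085 eV

0.0085


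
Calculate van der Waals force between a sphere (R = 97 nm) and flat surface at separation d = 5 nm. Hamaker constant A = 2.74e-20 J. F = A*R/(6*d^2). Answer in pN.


Convert to SI: R = 97 nm = 9.7e-08 m, d = 5 nm = 5e-09 m
F = A * R / (6 * d^2)
F = 2.74e-20 * 9.7e-08 / (6 * (5e-09)^2)
F = 1.77187e-11 N = 17.719 pN

17.719


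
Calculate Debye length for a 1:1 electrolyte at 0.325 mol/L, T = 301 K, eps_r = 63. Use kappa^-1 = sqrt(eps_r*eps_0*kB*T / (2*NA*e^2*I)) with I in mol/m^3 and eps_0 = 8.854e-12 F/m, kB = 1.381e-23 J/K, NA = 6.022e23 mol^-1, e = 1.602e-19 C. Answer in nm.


Ionic strength I = 0.325 * 1^2 * 1000 = 325 mol/m^3
kappa^-1 = sqrt(63 * 8.854e-12 * 1.381e-23 * 301 / (2 * 6.022e23 * (1.602e-19)^2 * 325))
kappa^-1 = 0.48 nm

0.48


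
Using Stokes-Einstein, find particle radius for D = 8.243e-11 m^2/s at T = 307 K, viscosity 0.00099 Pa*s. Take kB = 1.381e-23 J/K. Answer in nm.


Stokes-Einstein: R = kB*T / (6*pi*eta*D)
R = 1.381e-23 * 307 / (6 * pi * 0.00099 * 8.243e-11)
R = 2.7562e-09 m = 2.76 nm

2.76


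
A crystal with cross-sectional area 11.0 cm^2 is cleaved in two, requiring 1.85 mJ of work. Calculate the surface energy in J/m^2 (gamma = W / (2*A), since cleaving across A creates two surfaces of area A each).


Convert: A = 11.0 cm^2 = 0.0011 m^2, W = 1.85 mJ = 0.00185 J
Cleaving exposes two faces of area A, so total new surface = 2*A and gamma = W / (2*A)
gamma = 0.00185 / (2 * 0.0011)
gamma = 0.841 J/m^2

0.841


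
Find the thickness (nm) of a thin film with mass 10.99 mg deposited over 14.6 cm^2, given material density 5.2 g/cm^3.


Convert: m = 10.99 mg = 1.0990e-05 kg, A = 14.6 cm^2 = 1.4600e-03 m^2, rho = 5.2 g/cm^3 = 5200 kg/m^3
t = m / (A * rho)
t = 1.0990e-05 / (1.4600e-03 * 5200)
t = 1.4476e-06 m = 1447.6 nm

1447.6


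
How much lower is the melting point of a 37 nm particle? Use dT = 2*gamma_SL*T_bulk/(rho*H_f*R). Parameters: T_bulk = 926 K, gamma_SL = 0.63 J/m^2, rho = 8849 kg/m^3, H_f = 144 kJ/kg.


Radius R = 37/2 = 18.5 nm = 1.85e-08 m
Convert H_f = 144 kJ/kg = 144000 J/kg
dT = 2 * gamma_SL * T_bulk / (rho * H_f * R)
dT = 2 * 0.63 * 926 / (8849 * 144000 * 1.85e-08)
dT = 49.5 K

49.5


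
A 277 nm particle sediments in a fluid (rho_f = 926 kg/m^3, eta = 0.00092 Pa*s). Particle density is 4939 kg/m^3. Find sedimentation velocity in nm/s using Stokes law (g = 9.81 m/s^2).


Radius R = 277/2 nm = 1.385e-07 m
Density difference = 4939 - 926 = 4013 kg/m^3
v = 2 * R^2 * (rho_p - rho_f) * g / (9 * eta)
v = 2 * (1.385e-07)^2 * 4013 * 9.81 / (9 * 0.00092)
v = 1.82405e-07 m/s = 182.4053 nm/s

182.4053


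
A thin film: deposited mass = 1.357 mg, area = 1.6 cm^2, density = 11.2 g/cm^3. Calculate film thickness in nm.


Convert: m = 1.357 mg = 1.3570e-06 kg, A = 1.6 cm^2 = 1.6000e-04 m^2, rho = 11.2 g/cm^3 = 11200 kg/m^3
t = m / (A * rho)
t = 1.3570e-06 / (1.6000e-04 * 11200)
t = 7.5725e-07 m = 757.3 nm

757.3


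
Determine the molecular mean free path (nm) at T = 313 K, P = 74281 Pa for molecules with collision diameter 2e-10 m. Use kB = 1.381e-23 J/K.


Mean free path: lambda = kB*T / (sqrt(2) * pi * d^2 * P)
lambda = 1.381e-23 * 313 / (sqrt(2) * pi * (2e-10)^2 * 74281)
lambda = 3.27443e-07 m
lambda = 327.44 nm

327.44


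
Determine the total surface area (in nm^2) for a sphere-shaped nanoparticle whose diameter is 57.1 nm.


Radius r = 57.1/2 = 28.55 nm
Surface area SA = 4 * pi * r^2
SA = 4 * pi * (28.55)^2
SA = 10242.88 nm^2

10242.88


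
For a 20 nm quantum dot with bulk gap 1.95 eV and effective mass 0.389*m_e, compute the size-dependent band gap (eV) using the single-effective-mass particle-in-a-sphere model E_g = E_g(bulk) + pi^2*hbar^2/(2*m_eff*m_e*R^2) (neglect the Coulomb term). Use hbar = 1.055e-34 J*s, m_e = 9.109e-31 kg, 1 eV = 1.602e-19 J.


Radius R = 20/2 nm = 1e-08 m
Confinement energy dE = pi^2 * hbar^2 / (2 * m_eff * m_e * R^2)
dE = pi^2 * (1.055e-34)^2 / (2 * 0.389 * 9.109e-31 * (1e-08)^2) J, divided by 1.602e-19 J/eV
dE = 0.0097 eV
Total band gap = E_g(bulk) + dE = 1.95 + 0.0097 = 1.9597 eV

1.9597


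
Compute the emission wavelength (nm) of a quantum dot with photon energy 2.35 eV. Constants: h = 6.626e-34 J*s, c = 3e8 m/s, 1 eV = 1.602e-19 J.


Convert energy: E = 2.35 eV = 2.35 * 1.602e-19 = 3.7647e-19 J
lambda = h*c / E = 6.626e-34 * 3e8 / 3.7647e-19
lambda = 5.2801e-07 m = 528.0 nm

528.0


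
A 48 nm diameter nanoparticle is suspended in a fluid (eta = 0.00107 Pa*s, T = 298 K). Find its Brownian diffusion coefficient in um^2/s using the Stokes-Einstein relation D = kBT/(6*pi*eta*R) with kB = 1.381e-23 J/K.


Radius R = 48/2 = 24 nm = 2.4e-08 m
D = kB*T / (6*pi*eta*R)
D = 1.381e-23 * 298 / (6 * pi * 0.00107 * 2.4e-08)
D = 8.50186e-12 m^2/s = 8.502 um^2/s

8.502


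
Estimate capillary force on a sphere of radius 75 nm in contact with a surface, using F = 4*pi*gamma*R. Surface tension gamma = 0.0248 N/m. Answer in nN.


Convert radius: R = 75 nm = 7.5e-08 m
F = 4 * pi * gamma * R
F = 4 * pi * 0.0248 * 7.5e-08
F = 2.33734e-08 N = 23.3734 nN

23.3734


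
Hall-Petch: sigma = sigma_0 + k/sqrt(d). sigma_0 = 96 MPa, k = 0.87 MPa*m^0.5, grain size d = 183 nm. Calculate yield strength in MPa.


d = 183 nm = 1.83e-07 m
sqrt(d) = 0.000427785
Hall-Petch contribution = k / sqrt(d) = 0.87 / 0.000427785 = 2033.7 MPa
sigma = sigma_0 + k/sqrt(d) = 96 + 2033.7 = 2129.7 MPa

2129.7


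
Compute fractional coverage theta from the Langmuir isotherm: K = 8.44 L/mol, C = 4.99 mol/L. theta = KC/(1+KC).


Langmuir isotherm: theta = K*C / (1 + K*C)
K*C = 8.44 * 4.99 = 42.1156
theta = 42.1156 / (1 + 42.1156) = 42.1156 / 43.1156
theta = 0.9768

0.9768


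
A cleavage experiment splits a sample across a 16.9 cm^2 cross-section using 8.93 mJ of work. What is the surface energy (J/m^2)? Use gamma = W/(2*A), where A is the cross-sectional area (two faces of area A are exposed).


Convert: A = 16.9 cm^2 = 0.00169 m^2, W = 8.93 mJ = 0.00893 J
Cleaving exposes two faces of area A, so total new surface = 2*A and gamma = W / (2*A)
gamma = 0.00893 / (2 * 0.00169)
gamma = 2.642 J/m^2

2.642


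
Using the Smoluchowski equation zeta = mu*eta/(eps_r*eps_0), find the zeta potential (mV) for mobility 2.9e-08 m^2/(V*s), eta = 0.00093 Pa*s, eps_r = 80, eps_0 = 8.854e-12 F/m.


Smoluchowski equation: zeta = mu * eta / (eps_r * eps_0)
zeta = 2.9e-08 * 0.00093 / (80 * 8.854e-12)
zeta = 0.038076 V = 38.08 mV

38.08


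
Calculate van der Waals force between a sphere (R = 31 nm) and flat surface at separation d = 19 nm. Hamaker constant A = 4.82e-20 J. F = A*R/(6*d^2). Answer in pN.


Convert to SI: R = 31 nm = 3.1e-08 m, d = 19 nm = 1.9e-08 m
F = A * R / (6 * d^2)
F = 4.82e-20 * 3.1e-08 / (6 * (1.9e-08)^2)
F = 6.89843e-13 N = 0.69 pN

0.69


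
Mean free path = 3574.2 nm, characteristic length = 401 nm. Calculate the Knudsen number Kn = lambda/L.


Knudsen number Kn = lambda / L
Kn = 3574.2 / 401
Kn = 8.9132

8.9132


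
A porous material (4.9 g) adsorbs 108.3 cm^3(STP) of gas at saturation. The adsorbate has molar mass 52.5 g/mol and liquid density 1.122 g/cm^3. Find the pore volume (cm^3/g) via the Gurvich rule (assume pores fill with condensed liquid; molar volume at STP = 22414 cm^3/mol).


Moles adsorbed n = V_ads / 22414 = 108.3 / 22414 = 4.831802e-03 mol
Liquid volume V_liq = n * M / rho_liq = 4.831802e-03 * 52.5 / 1.122 = 0.22609 cm^3
Specific pore volume V_pore = V_liq / m_sample = 0.22609 / 4.9
V_pore = 0.0461 cm^3/g

0.0461


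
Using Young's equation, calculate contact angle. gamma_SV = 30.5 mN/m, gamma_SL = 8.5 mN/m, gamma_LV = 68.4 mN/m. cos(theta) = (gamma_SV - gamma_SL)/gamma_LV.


cos(theta) = (gamma_SV - gamma_SL) / gamma_LV
cos(theta) = (30.5 - 8.5) / 68.4
cos(theta) = 0.321637
theta = arccos(0.321637) = 71.24 degrees

71.24


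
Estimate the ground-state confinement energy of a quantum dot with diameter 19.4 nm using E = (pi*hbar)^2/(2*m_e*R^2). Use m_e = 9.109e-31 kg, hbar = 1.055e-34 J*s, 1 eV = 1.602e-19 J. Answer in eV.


Radius R = 19.4/2 = 9.7 nm = 9.7e-09 m
E = (pi * 1.055e-34)^2 / (2 * 9.109e-31 * (9.7e-09)^2)
E(J) = 6.40856e-22
E = E(J) / 1.602e-19 = 0.004 eV

0.004


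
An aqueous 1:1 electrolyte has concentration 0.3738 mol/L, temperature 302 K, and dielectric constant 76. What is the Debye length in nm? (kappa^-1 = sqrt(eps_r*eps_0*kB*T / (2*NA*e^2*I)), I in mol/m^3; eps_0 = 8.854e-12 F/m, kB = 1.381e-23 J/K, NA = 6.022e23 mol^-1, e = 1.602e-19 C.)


Ionic strength I = 0.3738 * 1^2 * 1000 = 373.8 mol/m^3
kappa^-1 = sqrt(76 * 8.854e-12 * 1.381e-23 * 302 / (2 * 6.022e23 * (1.602e-19)^2 * 373.8))
kappa^-1 = 0.493 nm

0.493


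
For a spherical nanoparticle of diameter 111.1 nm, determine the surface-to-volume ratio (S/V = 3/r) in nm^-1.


Radius r = 111.1/2 = 55.55 nm
S/V = 3 / r = 3 / 55.55
S/V = 0.054 nm^-1

0.054


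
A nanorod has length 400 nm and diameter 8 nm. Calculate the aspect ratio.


Aspect ratio AR = length / diameter
AR = 400 / 8
AR = 50.0

50.0


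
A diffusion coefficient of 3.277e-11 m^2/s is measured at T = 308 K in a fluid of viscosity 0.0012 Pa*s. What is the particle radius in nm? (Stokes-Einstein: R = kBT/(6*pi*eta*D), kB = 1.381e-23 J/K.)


Stokes-Einstein: R = kB*T / (6*pi*eta*D)
R = 1.381e-23 * 308 / (6 * pi * 0.0012 * 3.277e-11)
R = 5.73833e-09 m = 5.74 nm

5.74


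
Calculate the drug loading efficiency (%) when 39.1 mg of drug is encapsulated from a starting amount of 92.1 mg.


Drug loading efficiency = (drug loaded / drug initial) * 100
DLE = 39.1 / 92.1 * 100
DLE = 0.4245 * 100
DLE = 42.45%

42.45


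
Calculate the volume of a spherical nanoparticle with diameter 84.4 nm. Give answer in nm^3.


Radius r = 84.4/2 = 42.2 nm
Volume V = (4/3) * pi * r^3
V = (4/3) * pi * (42.2)^3
V = 314793.65 nm^3

314793.65


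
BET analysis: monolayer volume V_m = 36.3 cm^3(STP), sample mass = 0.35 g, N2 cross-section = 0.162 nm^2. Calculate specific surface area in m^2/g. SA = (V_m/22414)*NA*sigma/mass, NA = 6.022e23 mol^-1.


Number of moles in monolayer = V_m / 22414 = 36.3 / 22414 = 0.00161952
Number of molecules = moles * NA = 0.00161952 * 6.022e23
SA = molecules * sigma / mass
SA = (36.3 / 22414) * 6.022e23 * 0.162e-18 / 0.35
SA = 451.4 m^2/g

451.4


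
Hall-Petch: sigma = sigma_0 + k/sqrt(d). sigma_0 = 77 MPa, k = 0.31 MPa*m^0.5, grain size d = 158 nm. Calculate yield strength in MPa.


d = 158 nm = 1.58e-07 m
sqrt(d) = 0.0003974921
Hall-Petch contribution = k / sqrt(d) = 0.31 / 0.0003974921 = 779.9 MPa
sigma = sigma_0 + k/sqrt(d) = 77 + 779.9 = 856.9 MPa

856.9


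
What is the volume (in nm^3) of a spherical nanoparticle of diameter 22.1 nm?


Radius r = 22.1/2 = 11.05 nm
Volume V = (4/3) * pi * r^3
V = (4/3) * pi * (11.05)^3
V = 5651.65 nm^3

5651.65


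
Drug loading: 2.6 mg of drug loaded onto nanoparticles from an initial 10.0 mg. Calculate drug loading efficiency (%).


Drug loading efficiency = (drug loaded / drug initial) * 100
DLE = 2.6 / 10.0 * 100
DLE = 0.26 * 100
DLE = 26.0%

26.0


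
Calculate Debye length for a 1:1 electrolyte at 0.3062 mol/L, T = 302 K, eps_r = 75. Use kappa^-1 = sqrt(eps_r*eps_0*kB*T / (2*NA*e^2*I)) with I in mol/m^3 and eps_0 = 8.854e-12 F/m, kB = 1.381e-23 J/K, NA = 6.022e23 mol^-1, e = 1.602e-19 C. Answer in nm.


Ionic strength I = 0.3062 * 1^2 * 1000 = 306.2 mol/m^3
kappa^-1 = sqrt(75 * 8.854e-12 * 1.381e-23 * 302 / (2 * 6.022e23 * (1.602e-19)^2 * 306.2))
kappa^-1 = 0.541 nm

0.541


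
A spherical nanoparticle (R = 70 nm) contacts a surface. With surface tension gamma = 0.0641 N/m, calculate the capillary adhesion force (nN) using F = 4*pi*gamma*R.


Convert radius: R = 70 nm = 7e-08 m
F = 4 * pi * gamma * R
F = 4 * pi * 0.0641 * 7e-08
F = 5.63853e-08 N = 56.3853 nN

56.3853
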